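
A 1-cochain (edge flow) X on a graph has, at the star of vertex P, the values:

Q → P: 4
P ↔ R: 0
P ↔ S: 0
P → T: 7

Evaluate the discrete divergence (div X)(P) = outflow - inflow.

Divergence = sum of outgoing flows = (-4) + 0 + 0 + 7 = 3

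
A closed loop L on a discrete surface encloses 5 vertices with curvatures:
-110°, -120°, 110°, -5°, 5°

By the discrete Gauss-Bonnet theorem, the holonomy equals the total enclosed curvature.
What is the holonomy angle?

Holonomy = total enclosed curvature = (-110°) + (-120°) + 110° + (-5°) + 5° = -120°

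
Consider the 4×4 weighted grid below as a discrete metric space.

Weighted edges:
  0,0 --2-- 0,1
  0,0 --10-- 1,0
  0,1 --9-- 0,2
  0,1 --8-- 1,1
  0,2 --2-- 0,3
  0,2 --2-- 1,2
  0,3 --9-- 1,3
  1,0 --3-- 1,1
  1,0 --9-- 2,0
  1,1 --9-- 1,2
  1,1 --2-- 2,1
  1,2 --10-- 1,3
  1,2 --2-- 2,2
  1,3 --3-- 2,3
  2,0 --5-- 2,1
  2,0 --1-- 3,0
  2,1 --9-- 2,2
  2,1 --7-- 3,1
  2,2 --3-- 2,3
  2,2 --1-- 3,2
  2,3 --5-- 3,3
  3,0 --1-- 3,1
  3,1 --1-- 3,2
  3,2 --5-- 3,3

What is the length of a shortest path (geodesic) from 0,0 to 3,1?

Shortest path: 0,0 → 0,1 → 0,2 → 1,2 → 2,2 → 3,2 → 3,1, total weight = 17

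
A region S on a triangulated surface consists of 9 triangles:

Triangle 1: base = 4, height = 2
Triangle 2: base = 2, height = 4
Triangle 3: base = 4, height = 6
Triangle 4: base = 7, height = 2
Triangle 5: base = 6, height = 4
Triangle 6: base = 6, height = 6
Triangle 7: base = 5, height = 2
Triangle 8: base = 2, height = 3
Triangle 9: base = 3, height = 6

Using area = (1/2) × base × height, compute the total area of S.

(1/2)×4×2 + (1/2)×2×4 + (1/2)×4×6 + (1/2)×7×2 + (1/2)×6×4 + (1/2)×6×6 + (1/2)×5×2 + (1/2)×2×3 + (1/2)×3×6 = 74.0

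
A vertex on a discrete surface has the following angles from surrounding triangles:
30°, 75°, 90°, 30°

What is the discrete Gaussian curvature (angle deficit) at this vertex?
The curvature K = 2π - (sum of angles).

Sum of angles = 225°. K = 360° - 225° = 135°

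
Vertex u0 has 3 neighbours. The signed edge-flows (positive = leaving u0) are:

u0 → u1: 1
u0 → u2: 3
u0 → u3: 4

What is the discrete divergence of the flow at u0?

Divergence = sum of outgoing flows = 1 + 3 + 4 = 8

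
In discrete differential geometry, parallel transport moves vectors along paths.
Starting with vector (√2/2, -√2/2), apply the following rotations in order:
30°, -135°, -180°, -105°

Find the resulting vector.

Total rotation: 30° + (-135°) + (-180°) + (-105°) = -390° ≡ -30° (mod 360°). Final vector: (0.2588, -0.9659)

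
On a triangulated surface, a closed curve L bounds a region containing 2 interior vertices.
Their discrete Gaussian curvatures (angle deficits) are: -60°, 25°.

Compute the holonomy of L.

Holonomy = total enclosed curvature = (-60°) + 25° = -35°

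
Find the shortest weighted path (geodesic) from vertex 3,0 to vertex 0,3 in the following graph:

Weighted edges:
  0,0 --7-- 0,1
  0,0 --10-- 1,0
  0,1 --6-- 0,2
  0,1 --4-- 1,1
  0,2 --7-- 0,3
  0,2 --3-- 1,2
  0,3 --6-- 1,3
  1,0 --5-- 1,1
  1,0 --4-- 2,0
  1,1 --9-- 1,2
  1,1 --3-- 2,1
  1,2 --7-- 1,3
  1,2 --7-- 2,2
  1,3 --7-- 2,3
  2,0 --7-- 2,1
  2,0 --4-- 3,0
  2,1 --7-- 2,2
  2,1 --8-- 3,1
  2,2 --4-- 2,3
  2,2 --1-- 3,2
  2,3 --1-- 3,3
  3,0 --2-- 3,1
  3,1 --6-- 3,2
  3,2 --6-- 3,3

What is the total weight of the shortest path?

Shortest path: 3,0 → 3,1 → 3,2 → 2,2 → 1,2 → 0,2 → 0,3, total weight = 26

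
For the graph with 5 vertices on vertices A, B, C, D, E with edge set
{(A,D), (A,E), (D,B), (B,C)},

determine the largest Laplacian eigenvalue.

Degrees: deg(A) = 2, deg(B) = 2, deg(C) = 1, deg(D) = 2, deg(E) = 1.
L = D − A with rows/columns ordered (A, B, C, D, E):
  [ 2,  0,  0, -1, -1]
  [ 0,  2, -1, -1,  0]
  [ 0, -1,  1,  0,  0]
  [-1, -1,  0,  2,  0]
  [-1,  0,  0,  0,  1]
Characteristic polynomial: det(λI − L) = λ(λ² − 3λ + 1)(λ² − 5λ + 5).
Roots: λ = 0; (λ² − 3λ + 1) = 0 ⇒ λ = (3 ± √5)/2 ≈ 0.382, 2.618; (λ² − 5λ + 5) = 0 ⇒ λ = (5 ± √5)/2 ≈ 1.382, 3.618.
(Check: the roots sum (with multiplicity) to 8, matching trace L = Σdeg = 2·4 = 8.)
Laplacian eigenvalues: [0.0, 0.382, 1.382, 2.618, 3.618]. Largest eigenvalue (spectral radius) = 3.618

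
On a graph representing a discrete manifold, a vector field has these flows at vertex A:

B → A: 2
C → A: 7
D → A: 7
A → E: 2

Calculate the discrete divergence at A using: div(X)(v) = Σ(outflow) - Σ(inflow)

Divergence = sum of outgoing flows = (-2) + (-7) + (-7) + 2 = -14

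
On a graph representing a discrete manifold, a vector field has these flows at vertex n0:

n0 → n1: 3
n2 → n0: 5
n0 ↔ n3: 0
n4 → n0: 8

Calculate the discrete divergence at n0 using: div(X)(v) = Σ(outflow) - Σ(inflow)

Divergence = sum of outgoing flows = 3 + (-5) + 0 + (-8) = -10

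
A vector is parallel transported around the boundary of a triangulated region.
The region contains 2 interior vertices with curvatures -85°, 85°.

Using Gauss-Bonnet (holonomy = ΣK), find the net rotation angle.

Holonomy = total enclosed curvature = (-85°) + 85° = 0°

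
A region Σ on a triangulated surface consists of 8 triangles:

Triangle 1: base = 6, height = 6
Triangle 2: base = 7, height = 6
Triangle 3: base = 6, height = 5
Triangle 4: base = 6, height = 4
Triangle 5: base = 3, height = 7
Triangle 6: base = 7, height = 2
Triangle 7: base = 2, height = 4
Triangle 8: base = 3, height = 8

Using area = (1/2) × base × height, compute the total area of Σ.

(1/2)×6×6 + (1/2)×7×6 + (1/2)×6×5 + (1/2)×6×4 + (1/2)×3×7 + (1/2)×7×2 + (1/2)×2×4 + (1/2)×3×8 = 99.5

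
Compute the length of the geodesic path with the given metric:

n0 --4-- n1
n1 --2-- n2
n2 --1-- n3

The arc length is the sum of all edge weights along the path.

Arc length = 4 + 2 + 1 = 7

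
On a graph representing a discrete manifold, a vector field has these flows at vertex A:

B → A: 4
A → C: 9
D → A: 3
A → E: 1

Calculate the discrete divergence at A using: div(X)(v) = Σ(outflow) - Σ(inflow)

Divergence = sum of outgoing flows = (-4) + 9 + (-3) + 1 = 3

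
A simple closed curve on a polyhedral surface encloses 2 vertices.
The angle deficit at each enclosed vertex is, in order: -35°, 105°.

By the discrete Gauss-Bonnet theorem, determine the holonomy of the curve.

Holonomy = total enclosed curvature = (-35°) + 105° = 70°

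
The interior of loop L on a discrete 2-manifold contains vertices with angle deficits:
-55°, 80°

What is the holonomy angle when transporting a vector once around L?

Holonomy = total enclosed curvature = (-55°) + 80° = 25°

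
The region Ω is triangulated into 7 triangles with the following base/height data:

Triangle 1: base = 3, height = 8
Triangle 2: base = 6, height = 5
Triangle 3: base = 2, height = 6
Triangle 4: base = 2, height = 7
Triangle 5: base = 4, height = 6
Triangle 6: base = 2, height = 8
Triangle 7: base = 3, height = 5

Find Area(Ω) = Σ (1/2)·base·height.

(1/2)×3×8 + (1/2)×6×5 + (1/2)×2×6 + (1/2)×2×7 + (1/2)×4×6 + (1/2)×2×8 + (1/2)×3×5 = 67.5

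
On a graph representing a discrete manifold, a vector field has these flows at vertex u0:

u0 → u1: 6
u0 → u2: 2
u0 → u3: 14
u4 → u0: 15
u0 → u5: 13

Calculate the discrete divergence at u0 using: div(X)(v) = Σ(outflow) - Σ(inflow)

Divergence = sum of outgoing flows = 6 + 2 + 14 + (-15) + 13 = 20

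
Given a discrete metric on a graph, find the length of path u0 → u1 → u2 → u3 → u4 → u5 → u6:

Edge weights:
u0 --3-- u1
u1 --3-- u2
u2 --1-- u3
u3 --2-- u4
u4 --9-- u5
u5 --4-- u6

Arc length = 3 + 3 + 1 + 2 + 9 + 4 = 22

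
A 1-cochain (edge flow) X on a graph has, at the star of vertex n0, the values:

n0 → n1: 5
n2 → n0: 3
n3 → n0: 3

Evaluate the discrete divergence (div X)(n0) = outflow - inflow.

Divergence = sum of outgoing flows = 5 + (-3) + (-3) = -1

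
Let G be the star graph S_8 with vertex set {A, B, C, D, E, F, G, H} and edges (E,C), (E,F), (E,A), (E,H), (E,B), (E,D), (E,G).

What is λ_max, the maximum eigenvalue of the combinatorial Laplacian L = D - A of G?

The star S_8 is the complete bipartite graph K_{1,7} (one hub of degree 7, 7 leaves of degree 1). The Laplacian spectrum of K_{p,q} is 0, p (multiplicity q−1), q (multiplicity p−1), p+q. With p = 1, q = 7: 0 once, 1 with multiplicity 6, and 8 once. (Check: trace L = sum of degrees = 14 = 6·1 + 8.)
Laplacian eigenvalues: [0.0, 1.0, 1.0, 1.0, 1.0, 1.0, 1.0, 8.0]. Largest eigenvalue (spectral radius) = 8.0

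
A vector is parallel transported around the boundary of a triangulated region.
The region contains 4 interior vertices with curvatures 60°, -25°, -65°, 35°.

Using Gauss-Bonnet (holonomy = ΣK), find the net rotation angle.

Holonomy = total enclosed curvature = 60° + (-25°) + (-65°) + 35° = 5°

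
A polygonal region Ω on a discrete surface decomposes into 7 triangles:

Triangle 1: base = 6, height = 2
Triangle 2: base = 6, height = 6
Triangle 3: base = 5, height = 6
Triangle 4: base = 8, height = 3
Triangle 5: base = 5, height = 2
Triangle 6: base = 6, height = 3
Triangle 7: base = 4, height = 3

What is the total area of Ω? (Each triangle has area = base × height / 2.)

(1/2)×6×2 + (1/2)×6×6 + (1/2)×5×6 + (1/2)×8×3 + (1/2)×5×2 + (1/2)×6×3 + (1/2)×4×3 = 71.0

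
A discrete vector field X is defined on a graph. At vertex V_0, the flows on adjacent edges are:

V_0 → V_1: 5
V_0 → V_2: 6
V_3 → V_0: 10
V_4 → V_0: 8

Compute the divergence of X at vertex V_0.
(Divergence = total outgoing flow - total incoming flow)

Divergence = sum of outgoing flows = 5 + 6 + (-10) + (-8) = -7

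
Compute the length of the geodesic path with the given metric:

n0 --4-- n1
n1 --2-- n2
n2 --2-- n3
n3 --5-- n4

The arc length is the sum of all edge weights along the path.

Arc length = 4 + 2 + 2 + 5 = 13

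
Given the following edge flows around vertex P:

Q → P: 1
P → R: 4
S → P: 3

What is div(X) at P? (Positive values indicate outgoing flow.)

Divergence = sum of outgoing flows = (-1) + 4 + (-3) = 0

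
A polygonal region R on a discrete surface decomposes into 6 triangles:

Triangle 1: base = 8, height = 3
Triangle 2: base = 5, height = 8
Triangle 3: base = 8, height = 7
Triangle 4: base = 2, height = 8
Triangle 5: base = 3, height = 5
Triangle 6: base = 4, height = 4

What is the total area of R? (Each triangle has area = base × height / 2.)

(1/2)×8×3 + (1/2)×5×8 + (1/2)×8×7 + (1/2)×2×8 + (1/2)×3×5 + (1/2)×4×4 = 83.5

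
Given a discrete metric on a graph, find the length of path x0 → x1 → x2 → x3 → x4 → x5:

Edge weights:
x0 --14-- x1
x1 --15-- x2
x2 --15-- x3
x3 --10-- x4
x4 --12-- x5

Arc length = 14 + 15 + 15 + 10 + 12 = 66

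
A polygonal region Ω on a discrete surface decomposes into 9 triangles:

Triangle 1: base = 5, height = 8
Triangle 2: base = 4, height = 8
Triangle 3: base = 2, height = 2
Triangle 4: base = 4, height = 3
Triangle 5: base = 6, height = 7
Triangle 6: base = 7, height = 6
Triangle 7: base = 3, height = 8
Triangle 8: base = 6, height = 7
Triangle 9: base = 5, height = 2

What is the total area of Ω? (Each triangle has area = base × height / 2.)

(1/2)×5×8 + (1/2)×4×8 + (1/2)×2×2 + (1/2)×4×3 + (1/2)×6×7 + (1/2)×7×6 + (1/2)×3×8 + (1/2)×6×7 + (1/2)×5×2 = 124.0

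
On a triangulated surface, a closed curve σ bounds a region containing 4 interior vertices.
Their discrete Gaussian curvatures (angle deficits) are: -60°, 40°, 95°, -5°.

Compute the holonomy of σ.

Holonomy = total enclosed curvature = (-60°) + 40° + 95° + (-5°) = 70°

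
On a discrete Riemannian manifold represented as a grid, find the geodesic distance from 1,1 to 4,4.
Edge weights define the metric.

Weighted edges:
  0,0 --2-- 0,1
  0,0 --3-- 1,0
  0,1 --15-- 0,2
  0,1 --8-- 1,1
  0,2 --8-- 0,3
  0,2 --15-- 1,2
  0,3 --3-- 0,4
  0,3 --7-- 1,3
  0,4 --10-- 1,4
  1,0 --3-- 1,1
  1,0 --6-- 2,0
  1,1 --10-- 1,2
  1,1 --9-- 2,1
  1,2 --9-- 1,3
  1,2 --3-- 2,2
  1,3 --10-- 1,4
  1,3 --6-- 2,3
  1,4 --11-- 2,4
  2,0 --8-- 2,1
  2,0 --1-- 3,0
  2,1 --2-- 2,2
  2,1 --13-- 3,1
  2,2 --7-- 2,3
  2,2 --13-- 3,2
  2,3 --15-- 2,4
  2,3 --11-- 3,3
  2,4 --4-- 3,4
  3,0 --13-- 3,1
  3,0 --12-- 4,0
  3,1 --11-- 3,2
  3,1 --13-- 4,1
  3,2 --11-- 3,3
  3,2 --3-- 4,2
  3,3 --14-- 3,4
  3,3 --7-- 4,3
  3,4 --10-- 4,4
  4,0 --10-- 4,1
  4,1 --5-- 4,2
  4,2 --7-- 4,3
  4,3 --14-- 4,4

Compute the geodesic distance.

Shortest path: 1,1 → 2,1 → 2,2 → 2,3 → 2,4 → 3,4 → 4,4, total weight = 47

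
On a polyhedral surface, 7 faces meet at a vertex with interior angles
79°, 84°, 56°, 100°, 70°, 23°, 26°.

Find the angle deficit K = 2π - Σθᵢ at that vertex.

Sum of angles = 438°. K = 360° - 438° = -78° = -13π/30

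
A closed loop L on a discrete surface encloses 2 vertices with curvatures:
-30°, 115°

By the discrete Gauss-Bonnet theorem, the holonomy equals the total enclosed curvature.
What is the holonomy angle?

Holonomy = total enclosed curvature = (-30°) + 115° = 85°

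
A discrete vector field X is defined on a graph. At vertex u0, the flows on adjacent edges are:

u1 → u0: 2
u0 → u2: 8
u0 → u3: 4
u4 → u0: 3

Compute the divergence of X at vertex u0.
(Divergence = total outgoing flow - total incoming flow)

Divergence = sum of outgoing flows = (-2) + 8 + 4 + (-3) = 7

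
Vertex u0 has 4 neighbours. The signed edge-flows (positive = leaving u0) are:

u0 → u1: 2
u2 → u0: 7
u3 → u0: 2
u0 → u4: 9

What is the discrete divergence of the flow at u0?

Divergence = sum of outgoing flows = 2 + (-7) + (-2) + 9 = 2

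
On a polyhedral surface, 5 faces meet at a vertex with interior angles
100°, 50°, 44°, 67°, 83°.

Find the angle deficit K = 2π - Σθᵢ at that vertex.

Sum of angles = 344°. K = 360° - 344° = 16° = 4π/45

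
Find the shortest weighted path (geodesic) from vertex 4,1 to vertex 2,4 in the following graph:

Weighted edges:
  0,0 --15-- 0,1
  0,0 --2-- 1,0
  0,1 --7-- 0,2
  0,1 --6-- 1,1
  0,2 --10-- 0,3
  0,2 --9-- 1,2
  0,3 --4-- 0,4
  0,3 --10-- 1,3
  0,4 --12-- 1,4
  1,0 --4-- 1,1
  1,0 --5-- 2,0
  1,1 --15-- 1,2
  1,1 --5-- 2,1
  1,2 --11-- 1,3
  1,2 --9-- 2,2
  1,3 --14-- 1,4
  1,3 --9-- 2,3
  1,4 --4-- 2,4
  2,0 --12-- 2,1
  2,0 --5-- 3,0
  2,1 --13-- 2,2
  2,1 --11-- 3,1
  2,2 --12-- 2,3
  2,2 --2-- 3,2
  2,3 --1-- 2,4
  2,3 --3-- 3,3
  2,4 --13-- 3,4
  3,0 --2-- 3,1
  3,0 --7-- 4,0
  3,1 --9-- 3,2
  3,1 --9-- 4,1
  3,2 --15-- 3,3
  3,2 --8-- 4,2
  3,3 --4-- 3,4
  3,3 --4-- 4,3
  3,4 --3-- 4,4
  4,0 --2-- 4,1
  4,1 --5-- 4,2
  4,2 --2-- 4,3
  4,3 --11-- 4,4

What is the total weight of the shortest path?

Shortest path: 4,1 → 4,2 → 4,3 → 3,3 → 2,3 → 2,4, total weight = 15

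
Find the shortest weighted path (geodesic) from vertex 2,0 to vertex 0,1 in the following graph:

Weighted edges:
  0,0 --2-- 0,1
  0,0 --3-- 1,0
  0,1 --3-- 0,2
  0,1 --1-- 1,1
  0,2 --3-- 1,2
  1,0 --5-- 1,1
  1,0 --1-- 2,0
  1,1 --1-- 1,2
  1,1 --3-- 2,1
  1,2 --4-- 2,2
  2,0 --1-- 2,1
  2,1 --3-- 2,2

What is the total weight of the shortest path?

Shortest path: 2,0 → 2,1 → 1,1 → 0,1, total weight = 5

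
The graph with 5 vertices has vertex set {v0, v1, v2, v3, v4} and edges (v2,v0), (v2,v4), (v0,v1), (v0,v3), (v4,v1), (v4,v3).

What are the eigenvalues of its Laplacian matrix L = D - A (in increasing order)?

Degrees: deg(v0) = 3, deg(v1) = 2, deg(v2) = 2, deg(v3) = 2, deg(v4) = 3.
L = D − A with rows/columns ordered (v0, v1, v2, v3, v4):
  [ 3, -1, -1, -1,  0]
  [-1,  2,  0,  0, -1]
  [-1,  0,  2,  0, -1]
  [-1,  0,  0,  2, -1]
  [ 0, -1, -1, -1,  3]
Characteristic polynomial: det(λI − L) = λ(λ − 2)²(λ − 3)(λ − 5).
Roots: λ = 0; (λ − 2) = 0 ⇒ λ = 2 (multiplicity 2); (λ − 3) = 0 ⇒ λ = 3; (λ − 5) = 0 ⇒ λ = 5.
(Check: the roots sum (with multiplicity) to 12, matching trace L = Σdeg = 2·6 = 12.)
Laplacian eigenvalues (increasing order): [0.0, 2.0, 2.0, 3.0, 5.0]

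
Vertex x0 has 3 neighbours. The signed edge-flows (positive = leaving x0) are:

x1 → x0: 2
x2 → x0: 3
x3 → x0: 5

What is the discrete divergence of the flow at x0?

Divergence = sum of outgoing flows = (-2) + (-3) + (-5) = -10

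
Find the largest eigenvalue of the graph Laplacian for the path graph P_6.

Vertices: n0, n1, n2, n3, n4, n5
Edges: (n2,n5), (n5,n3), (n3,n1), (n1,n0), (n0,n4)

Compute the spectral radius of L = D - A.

The path graph P_n has Laplacian eigenvalues λ_k = 2 − 2cos(kπ/n), k = 0, 1, …, n−1. Here n = 6:
k=0: 2 − 2cos(0) = 0.0; k=1: 2 − 2cos(π/6) = 0.2679; k=2: 2 − 2cos(π/3) = 1.0; k=3: 2 − 2cos(π/2) = 2.0; k=4: 2 − 2cos(2π/3) = 3.0; k=5: 2 − 2cos(5π/6) = 3.7321.
Laplacian eigenvalues: [0.0, 0.2679, 1.0, 2.0, 3.0, 3.7321]. Largest eigenvalue (spectral radius) = 3.7321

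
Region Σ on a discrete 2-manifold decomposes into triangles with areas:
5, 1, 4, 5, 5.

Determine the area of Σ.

5 + 1 + 4 + 5 + 5 = 20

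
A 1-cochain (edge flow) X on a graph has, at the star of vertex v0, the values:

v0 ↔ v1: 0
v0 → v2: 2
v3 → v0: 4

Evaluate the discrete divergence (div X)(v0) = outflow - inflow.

Divergence = sum of outgoing flows = 0 + 2 + (-4) = -2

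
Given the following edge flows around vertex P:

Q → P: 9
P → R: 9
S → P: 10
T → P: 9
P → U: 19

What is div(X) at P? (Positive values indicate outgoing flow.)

Divergence = sum of outgoing flows = (-9) + 9 + (-10) + (-9) + 19 = 0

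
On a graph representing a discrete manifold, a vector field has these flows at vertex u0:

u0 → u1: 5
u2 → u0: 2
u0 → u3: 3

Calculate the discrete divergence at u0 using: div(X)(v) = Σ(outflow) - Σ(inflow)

Divergence = sum of outgoing flows = 5 + (-2) + 3 = 6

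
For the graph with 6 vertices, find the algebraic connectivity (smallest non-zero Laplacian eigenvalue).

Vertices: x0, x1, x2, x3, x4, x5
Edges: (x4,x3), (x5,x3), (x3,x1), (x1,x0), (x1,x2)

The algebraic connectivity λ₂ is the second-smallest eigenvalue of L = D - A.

Degrees: deg(x0) = 1, deg(x1) = 3, deg(x2) = 1, deg(x3) = 3, deg(x4) = 1, deg(x5) = 1.
L = D − A with rows/columns ordered (x0, x1, x2, x3, x4, x5):
  [ 1, -1,  0,  0,  0,  0]
  [-1,  3, -1, -1,  0,  0]
  [ 0, -1,  1,  0,  0,  0]
  [ 0, -1,  0,  3, -1, -1]
  [ 0,  0,  0, -1,  1,  0]
  [ 0,  0,  0, -1,  0,  1]
Characteristic polynomial: det(λI − L) = λ(λ² − 5λ + 2)(λ − 1)²(λ − 3).
Roots: λ = 0; (λ² − 5λ + 2) = 0 ⇒ λ = (5 ± √17)/2 ≈ 0.4384, 4.5616; (λ − 1) = 0 ⇒ λ = 1 (multiplicity 2); (λ − 3) = 0 ⇒ λ = 3.
(Check: the roots sum (with multiplicity) to 10, matching trace L = Σdeg = 2·5 = 10.)
Laplacian eigenvalues: [0.0, 0.4384, 1.0, 1.0, 3.0, 4.5616]. Algebraic connectivity (smallest non-zero eigenvalue) = 0.4384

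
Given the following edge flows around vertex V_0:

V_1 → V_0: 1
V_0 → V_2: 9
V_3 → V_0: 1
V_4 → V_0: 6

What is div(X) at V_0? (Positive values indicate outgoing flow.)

Divergence = sum of outgoing flows = (-1) + 9 + (-1) + (-6) = 1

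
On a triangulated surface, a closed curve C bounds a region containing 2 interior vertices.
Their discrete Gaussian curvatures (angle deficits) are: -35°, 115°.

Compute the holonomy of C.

Holonomy = total enclosed curvature = (-35°) + 115° = 80°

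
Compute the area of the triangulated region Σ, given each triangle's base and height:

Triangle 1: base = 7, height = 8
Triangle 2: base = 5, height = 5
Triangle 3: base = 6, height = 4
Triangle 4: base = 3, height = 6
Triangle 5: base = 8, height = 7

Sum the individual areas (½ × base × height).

(1/2)×7×8 + (1/2)×5×5 + (1/2)×6×4 + (1/2)×3×6 + (1/2)×8×7 = 89.5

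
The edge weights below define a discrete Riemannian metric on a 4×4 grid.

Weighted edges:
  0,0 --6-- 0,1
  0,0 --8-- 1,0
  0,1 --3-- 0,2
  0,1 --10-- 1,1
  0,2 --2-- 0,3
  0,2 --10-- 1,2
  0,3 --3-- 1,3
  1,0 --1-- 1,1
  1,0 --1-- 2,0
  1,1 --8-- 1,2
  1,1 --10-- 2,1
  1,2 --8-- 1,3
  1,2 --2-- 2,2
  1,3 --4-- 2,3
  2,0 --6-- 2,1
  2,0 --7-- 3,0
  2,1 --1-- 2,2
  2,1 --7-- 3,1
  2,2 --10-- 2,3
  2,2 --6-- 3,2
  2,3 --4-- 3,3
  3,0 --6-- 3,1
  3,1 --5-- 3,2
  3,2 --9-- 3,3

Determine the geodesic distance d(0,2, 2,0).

Shortest path: 0,2 → 0,1 → 1,1 → 1,0 → 2,0, total weight = 15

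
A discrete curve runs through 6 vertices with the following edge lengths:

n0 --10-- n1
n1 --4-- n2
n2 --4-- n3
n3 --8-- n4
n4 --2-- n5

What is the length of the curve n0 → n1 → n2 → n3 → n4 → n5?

Arc length = 10 + 4 + 4 + 8 + 2 = 28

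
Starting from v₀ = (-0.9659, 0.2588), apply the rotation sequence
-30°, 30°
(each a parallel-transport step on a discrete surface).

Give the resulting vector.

Total rotation: (-30°) + 30° = 0°. Final vector: (-0.9659, 0.2588)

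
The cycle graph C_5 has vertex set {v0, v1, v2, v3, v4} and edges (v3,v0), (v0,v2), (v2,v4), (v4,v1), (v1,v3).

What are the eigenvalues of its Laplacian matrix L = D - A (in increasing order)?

The cycle graph C_n has Laplacian eigenvalues λ_k = 2 − 2cos(2πk/n), k = 0, 1, …, n−1. Here n = 5:
k=0: 2 − 2cos(0) = 0.0; k=1: 2 − 2cos(2π/5) = 1.382; k=2: 2 − 2cos(4π/5) = 3.618; k=3: 2 − 2cos(6π/5) = 3.618; k=4: 2 − 2cos(8π/5) = 1.382.
Laplacian eigenvalues (increasing order): [0.0, 1.382, 1.382, 3.618, 3.618]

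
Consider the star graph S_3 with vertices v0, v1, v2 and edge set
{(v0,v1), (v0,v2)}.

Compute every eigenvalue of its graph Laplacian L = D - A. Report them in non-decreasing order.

The star S_3 is the complete bipartite graph K_{1,2} (one hub of degree 2, 2 leaves of degree 1). The Laplacian spectrum of K_{p,q} is 0, p (multiplicity q−1), q (multiplicity p−1), p+q. With p = 1, q = 2: 0 once, 1 with multiplicity 1, and 3 once. (Check: trace L = sum of degrees = 4 = 1·1 + 3.)
Laplacian eigenvalues (increasing order): [0.0, 1.0, 3.0]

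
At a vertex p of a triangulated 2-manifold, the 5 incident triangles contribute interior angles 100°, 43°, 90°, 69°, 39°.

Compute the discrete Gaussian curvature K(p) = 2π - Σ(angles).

Sum of angles = 341°. K = 360° - 341° = 19° = 19π/180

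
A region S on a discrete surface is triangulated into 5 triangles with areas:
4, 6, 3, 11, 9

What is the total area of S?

4 + 6 + 3 + 11 + 9 = 33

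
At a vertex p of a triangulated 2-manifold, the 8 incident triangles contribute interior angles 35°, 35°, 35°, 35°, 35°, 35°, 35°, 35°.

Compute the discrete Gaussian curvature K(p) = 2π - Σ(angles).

Sum of angles = 280°. K = 360° - 280° = 80° = 4π/9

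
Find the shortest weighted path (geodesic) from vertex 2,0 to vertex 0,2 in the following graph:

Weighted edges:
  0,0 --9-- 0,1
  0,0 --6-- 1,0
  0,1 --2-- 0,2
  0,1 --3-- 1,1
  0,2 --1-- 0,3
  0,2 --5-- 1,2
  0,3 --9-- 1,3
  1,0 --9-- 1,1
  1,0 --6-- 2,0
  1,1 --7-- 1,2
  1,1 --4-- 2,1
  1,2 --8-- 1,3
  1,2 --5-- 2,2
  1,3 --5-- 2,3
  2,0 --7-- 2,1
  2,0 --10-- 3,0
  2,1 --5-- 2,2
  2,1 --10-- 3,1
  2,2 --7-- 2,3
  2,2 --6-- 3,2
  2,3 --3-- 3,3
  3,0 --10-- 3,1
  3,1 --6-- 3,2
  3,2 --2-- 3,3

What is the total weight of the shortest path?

Shortest path: 2,0 → 2,1 → 1,1 → 0,1 → 0,2, total weight = 16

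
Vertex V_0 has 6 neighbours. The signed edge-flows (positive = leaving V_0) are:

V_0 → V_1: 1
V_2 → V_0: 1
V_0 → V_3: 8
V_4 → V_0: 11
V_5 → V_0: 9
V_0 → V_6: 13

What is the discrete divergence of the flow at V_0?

Divergence = sum of outgoing flows = 1 + (-1) + 8 + (-11) + (-9) + 13 = 1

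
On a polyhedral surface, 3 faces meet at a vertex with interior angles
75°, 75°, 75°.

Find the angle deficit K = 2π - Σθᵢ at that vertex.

Sum of angles = 225°. K = 360° - 225° = 135° = 3π/4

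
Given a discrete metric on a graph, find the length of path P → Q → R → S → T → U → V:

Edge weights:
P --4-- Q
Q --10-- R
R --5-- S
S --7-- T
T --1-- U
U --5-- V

Arc length = 4 + 10 + 5 + 7 + 1 + 5 = 32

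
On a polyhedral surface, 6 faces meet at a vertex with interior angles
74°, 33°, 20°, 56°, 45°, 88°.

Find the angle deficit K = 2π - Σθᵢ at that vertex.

Sum of angles = 316°. K = 360° - 316° = 44° = 11π/45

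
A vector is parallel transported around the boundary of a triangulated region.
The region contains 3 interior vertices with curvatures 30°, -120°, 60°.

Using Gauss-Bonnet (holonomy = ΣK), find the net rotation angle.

Holonomy = total enclosed curvature = 30° + (-120°) + 60° = -30°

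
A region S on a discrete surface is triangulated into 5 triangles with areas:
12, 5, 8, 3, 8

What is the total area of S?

12 + 5 + 8 + 3 + 8 = 36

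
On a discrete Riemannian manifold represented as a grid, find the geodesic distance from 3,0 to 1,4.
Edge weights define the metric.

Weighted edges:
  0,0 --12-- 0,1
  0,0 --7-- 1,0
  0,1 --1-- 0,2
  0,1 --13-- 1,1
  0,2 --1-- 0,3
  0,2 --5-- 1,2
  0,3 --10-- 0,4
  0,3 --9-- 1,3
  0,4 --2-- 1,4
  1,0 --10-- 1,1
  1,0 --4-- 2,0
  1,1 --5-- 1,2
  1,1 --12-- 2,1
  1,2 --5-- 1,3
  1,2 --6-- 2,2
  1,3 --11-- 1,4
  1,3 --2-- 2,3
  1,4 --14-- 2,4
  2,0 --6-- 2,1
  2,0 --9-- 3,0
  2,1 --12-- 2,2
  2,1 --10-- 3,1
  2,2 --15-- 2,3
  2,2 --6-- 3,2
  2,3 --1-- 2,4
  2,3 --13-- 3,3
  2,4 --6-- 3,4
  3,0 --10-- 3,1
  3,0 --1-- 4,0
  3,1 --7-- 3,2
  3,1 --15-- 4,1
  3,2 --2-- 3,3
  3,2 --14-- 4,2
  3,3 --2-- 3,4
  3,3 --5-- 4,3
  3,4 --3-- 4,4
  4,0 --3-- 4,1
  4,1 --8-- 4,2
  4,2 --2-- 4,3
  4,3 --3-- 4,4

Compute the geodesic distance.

Shortest path: 3,0 → 4,0 → 4,1 → 4,2 → 4,3 → 4,4 → 3,4 → 2,4 → 1,4, total weight = 40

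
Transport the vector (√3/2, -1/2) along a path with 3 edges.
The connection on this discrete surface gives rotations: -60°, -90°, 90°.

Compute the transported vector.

Total rotation: (-60°) + (-90°) + 90° = -60°. Final vector: (0, -1)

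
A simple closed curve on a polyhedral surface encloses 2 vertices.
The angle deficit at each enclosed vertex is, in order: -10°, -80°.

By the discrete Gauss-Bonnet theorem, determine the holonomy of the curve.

Holonomy = total enclosed curvature = (-10°) + (-80°) = -90°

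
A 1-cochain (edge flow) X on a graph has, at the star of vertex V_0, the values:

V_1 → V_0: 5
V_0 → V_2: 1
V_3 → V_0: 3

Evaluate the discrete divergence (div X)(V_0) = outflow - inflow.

Divergence = sum of outgoing flows = (-5) + 1 + (-3) = -7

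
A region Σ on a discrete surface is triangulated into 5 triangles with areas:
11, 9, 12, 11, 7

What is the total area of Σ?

11 + 9 + 12 + 11 + 7 = 50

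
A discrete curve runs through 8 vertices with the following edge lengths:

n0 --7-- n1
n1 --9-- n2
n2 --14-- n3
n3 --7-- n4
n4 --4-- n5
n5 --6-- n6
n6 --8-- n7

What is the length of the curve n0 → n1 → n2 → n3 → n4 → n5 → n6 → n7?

Arc length = 7 + 9 + 14 + 7 + 4 + 6 + 8 = 55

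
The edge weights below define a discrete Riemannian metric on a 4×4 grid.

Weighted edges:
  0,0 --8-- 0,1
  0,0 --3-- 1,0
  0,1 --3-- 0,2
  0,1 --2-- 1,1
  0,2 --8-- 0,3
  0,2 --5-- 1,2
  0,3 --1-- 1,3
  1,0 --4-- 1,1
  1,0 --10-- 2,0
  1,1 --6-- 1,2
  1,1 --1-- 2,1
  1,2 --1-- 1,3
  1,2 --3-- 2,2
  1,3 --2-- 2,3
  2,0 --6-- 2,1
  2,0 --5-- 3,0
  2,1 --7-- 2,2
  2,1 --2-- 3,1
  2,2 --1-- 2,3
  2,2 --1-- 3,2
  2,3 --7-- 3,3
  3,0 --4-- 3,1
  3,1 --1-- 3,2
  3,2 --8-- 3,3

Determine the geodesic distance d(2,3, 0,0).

Shortest path: 2,3 → 2,2 → 3,2 → 3,1 → 2,1 → 1,1 → 1,0 → 0,0, total weight = 13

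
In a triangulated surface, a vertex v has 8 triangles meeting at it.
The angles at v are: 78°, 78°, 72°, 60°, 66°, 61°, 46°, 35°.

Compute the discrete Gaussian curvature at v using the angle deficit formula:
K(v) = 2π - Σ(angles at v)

Sum of angles = 496°. K = 360° - 496° = -136° = -34π/45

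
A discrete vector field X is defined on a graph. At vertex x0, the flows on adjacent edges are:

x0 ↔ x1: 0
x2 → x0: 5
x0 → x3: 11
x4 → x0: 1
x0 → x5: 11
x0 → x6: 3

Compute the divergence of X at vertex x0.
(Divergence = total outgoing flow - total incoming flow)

Divergence = sum of outgoing flows = 0 + (-5) + 11 + (-1) + 11 + 3 = 19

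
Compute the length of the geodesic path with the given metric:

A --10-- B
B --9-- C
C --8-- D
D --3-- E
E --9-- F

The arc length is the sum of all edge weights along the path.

Arc length = 10 + 9 + 8 + 3 + 9 = 39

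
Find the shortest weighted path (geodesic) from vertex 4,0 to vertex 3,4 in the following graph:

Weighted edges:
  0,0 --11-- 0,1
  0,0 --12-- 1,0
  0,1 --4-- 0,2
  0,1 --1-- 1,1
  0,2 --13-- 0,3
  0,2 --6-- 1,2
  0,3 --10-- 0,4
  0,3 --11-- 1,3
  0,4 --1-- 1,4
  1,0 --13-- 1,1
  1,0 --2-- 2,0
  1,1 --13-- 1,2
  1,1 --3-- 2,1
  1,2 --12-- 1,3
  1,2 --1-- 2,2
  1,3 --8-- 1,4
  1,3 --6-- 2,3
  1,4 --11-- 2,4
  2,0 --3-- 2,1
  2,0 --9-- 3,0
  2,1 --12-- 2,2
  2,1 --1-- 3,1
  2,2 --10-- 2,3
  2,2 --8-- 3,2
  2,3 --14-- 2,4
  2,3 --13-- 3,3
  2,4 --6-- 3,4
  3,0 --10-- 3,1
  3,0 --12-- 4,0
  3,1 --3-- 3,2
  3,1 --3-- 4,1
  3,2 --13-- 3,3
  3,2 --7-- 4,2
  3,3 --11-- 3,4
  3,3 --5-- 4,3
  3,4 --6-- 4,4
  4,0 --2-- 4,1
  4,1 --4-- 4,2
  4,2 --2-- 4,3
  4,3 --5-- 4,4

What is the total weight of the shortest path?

Shortest path: 4,0 → 4,1 → 4,2 → 4,3 → 4,4 → 3,4, total weight = 19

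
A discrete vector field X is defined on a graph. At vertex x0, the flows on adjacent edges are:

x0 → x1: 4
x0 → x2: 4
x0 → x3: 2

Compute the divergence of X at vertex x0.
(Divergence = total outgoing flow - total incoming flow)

Divergence = sum of outgoing flows = 4 + 4 + 2 = 10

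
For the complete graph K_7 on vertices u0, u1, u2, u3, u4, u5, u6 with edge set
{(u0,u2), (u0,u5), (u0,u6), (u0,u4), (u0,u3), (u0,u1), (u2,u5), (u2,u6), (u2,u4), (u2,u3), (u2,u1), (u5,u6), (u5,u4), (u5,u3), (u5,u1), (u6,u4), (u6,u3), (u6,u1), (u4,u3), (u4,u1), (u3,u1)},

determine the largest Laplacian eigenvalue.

For the complete graph K_n, L = nI − J (J = all-ones matrix). J has eigenvalues n (once, eigenvector 𝟙) and 0 (multiplicity n−1), so L has eigenvalues 0 (once) and n (multiplicity n−1). Here n = 7: eigenvalue 0 once and 7 with multiplicity 6.
Laplacian eigenvalues: [0.0, 7.0, 7.0, 7.0, 7.0, 7.0, 7.0]. Largest eigenvalue (spectral radius) = 7.0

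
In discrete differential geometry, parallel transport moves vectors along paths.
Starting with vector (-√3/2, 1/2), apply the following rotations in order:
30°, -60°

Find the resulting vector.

Total rotation: 30° + (-60°) = -30°. Final vector: (-0.5000, 0.8660)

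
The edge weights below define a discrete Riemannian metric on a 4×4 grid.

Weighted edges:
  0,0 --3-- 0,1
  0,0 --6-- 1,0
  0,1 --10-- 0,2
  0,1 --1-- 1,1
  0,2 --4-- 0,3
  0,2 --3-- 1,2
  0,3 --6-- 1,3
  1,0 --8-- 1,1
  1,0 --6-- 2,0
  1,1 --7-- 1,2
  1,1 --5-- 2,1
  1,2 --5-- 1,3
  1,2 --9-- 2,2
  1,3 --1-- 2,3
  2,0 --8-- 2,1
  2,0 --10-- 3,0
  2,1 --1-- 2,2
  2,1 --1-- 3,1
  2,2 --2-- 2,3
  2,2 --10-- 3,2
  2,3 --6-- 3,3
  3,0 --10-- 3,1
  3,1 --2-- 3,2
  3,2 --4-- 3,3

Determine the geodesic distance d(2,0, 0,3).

Shortest path: 2,0 → 2,1 → 2,2 → 2,3 → 1,3 → 0,3, total weight = 18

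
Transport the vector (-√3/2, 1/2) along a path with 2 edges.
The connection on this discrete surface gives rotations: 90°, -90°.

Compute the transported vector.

Total rotation: 90° + (-90°) = 0°. Final vector: (-0.8660, 0.5000)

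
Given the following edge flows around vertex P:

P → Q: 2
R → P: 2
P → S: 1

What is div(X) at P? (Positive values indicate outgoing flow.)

Divergence = sum of outgoing flows = 2 + (-2) + 1 = 1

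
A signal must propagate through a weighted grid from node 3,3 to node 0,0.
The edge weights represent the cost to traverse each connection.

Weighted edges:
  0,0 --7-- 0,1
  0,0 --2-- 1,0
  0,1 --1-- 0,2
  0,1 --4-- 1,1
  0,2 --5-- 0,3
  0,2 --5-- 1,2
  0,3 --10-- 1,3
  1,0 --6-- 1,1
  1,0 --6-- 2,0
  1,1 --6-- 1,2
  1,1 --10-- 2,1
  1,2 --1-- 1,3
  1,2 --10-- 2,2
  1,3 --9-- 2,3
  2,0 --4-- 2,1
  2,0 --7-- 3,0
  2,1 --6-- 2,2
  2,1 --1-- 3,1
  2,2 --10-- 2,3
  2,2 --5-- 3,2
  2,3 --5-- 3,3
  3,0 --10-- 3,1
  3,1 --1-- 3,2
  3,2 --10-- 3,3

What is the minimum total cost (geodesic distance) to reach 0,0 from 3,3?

Shortest path: 3,3 → 3,2 → 3,1 → 2,1 → 2,0 → 1,0 → 0,0, total weight = 24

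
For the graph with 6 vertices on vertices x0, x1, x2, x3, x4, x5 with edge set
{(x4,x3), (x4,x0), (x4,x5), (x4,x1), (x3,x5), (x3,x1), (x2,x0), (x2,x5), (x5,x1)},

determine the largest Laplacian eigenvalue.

Degrees: deg(x0) = 2, deg(x1) = 3, deg(x2) = 2, deg(x3) = 3, deg(x4) = 4, deg(x5) = 4.
L = D − A with rows/columns ordered (x0, x1, x2, x3, x4, x5):
  [ 2,  0, -1,  0, -1,  0]
  [ 0,  3,  0, -1, -1, -1]
  [-1,  0,  2,  0,  0, -1]
  [ 0, -1,  0,  3, -1, -1]
  [-1, -1,  0, -1,  4, -1]
  [ 0, -1, -1, -1, -1,  4]
Characteristic polynomial: det(λI − L) = λ(λ² − 6λ + 6)(λ² − 8λ + 14)(λ − 4).
Roots: λ = 0; (λ² − 6λ + 6) = 0 ⇒ λ = 3 ± √3 ≈ 1.2679, 4.7321; (λ² − 8λ + 14) = 0 ⇒ λ = 4 ± √2 ≈ 2.5858, 5.4142; (λ − 4) = 0 ⇒ λ = 4.
(Check: the roots sum (with multiplicity) to 18, matching trace L = Σdeg = 2·9 = 18.)
Laplacian eigenvalues: [0.0, 1.2679, 2.5858, 4.0, 4.7321, 5.4142]. Largest eigenvalue (spectral radius) = 5.4142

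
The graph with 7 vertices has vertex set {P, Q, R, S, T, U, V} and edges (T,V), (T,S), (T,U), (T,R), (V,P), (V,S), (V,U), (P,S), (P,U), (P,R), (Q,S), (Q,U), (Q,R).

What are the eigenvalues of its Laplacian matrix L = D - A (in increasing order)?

Degrees: deg(P) = 4, deg(Q) = 3, deg(R) = 3, deg(S) = 4, deg(T) = 4, deg(U) = 4, deg(V) = 4.
L = D − A with rows/columns ordered (P, Q, R, S, T, U, V):
  [ 4,  0, -1, -1,  0, -1, -1]
  [ 0,  3, -1, -1,  0, -1,  0]
  [-1, -1,  3,  0, -1,  0,  0]
  [-1, -1,  0,  4, -1,  0, -1]
  [ 0,  0, -1, -1,  4, -1, -1]
  [-1, -1,  0,  0, -1,  4, -1]
  [-1,  0,  0, -1, -1, -1,  4]
Characteristic polynomial: det(λI − L) = λ(λ² − 8λ + 14)(λ² − 10λ + 22)(λ − 4)².
Roots: λ = 0; (λ² − 8λ + 14) = 0 ⇒ λ = 4 ± √2 ≈ 2.5858, 5.4142; (λ² − 10λ + 22) = 0 ⇒ λ = 5 ± √3 ≈ 3.2679, 6.7321; (λ − 4) = 0 ⇒ λ = 4 (multiplicity 2).
(Check: the roots sum (with multiplicity) to 26, matching trace L = Σdeg = 2·13 = 26.)
Laplacian eigenvalues (increasing order): [0.0, 2.5858, 3.2679, 4.0, 4.0, 5.4142, 6.7321]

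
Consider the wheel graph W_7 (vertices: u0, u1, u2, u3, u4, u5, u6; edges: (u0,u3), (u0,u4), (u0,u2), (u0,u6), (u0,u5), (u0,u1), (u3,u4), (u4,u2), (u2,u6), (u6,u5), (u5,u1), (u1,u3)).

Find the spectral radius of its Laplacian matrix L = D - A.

The wheel W_7 is the join K_1 ∨ C_6 (a hub joined to every vertex of a cycle of length 6). For a join G ∨ H (G on p vertices, H on q vertices) the Laplacian spectrum is 0, p+q, the eigenvalues of L(G) other than one 0 each shifted by +q, and the eigenvalues of L(H) other than one 0 each shifted by +p. With G = K_1 (p = 1, nothing left after dropping its 0) and H = C_6 (q = 6, eigenvalues 2 − 2cos(2πk/6), k = 0, …, 5; drop k = 0), the spectrum of W_7 is 0, 7, and 1 + (2 − 2cos(2πk/6)) = 3 − 2cos(2πk/6) for k = 1, …, 5:
k=1: 3 − 2cos(π/3) = 2.0; k=2: 3 − 2cos(2π/3) = 4.0; k=3: 3 − 2cos(π) = 5.0; k=4: 3 − 2cos(4π/3) = 4.0; k=5: 3 − 2cos(5π/3) = 2.0.
Laplacian eigenvalues: [0.0, 2.0, 2.0, 4.0, 4.0, 5.0, 7.0]. Largest eigenvalue (spectral radius) = 7.0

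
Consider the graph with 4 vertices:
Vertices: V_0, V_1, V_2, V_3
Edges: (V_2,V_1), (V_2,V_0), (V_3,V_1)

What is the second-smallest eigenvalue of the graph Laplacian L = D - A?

Degrees: deg(V_0) = 1, deg(V_1) = 2, deg(V_2) = 2, deg(V_3) = 1.
L = D − A with rows/columns ordered (V_0, V_1, V_2, V_3):
  [ 1,  0, -1,  0]
  [ 0,  2, -1, -1]
  [-1, -1,  2,  0]
  [ 0, -1,  0,  1]
Characteristic polynomial: det(λI − L) = λ(λ² − 4λ + 2)(λ − 2).
Roots: λ = 0; (λ² − 4λ + 2) = 0 ⇒ λ = 2 ± √2 ≈ 0.5858, 3.4142; (λ − 2) = 0 ⇒ λ = 2.
(Check: the roots sum (with multiplicity) to 6, matching trace L = Σdeg = 2·3 = 6.)
Laplacian eigenvalues: [0.0, 0.5858, 2.0, 3.4142]. Algebraic connectivity (smallest non-zero eigenvalue) = 0.5858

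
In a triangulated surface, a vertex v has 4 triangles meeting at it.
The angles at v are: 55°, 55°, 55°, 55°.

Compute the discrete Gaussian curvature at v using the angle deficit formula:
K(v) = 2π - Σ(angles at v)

Sum of angles = 220°. K = 360° - 220° = 140° = 7π/9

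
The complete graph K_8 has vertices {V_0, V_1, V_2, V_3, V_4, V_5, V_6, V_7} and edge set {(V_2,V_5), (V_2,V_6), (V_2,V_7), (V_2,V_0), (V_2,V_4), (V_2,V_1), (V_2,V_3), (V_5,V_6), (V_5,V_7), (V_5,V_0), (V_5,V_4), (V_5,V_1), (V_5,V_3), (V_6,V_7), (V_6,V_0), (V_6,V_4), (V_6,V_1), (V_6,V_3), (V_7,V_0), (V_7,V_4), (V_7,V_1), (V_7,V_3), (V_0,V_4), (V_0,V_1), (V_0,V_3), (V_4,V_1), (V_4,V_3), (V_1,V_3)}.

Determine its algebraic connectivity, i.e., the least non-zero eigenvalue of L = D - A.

For the complete graph K_n, L = nI − J (J = all-ones matrix). J has eigenvalues n (once, eigenvector 𝟙) and 0 (multiplicity n−1), so L has eigenvalues 0 (once) and n (multiplicity n−1). Here n = 8: eigenvalue 0 once and 8 with multiplicity 7.
Laplacian eigenvalues: [0.0, 8.0, 8.0, 8.0, 8.0, 8.0, 8.0, 8.0]. Algebraic connectivity (smallest non-zero eigenvalue) = 8.0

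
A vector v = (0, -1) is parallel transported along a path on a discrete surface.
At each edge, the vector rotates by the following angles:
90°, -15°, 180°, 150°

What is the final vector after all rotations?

Total rotation: 90° + (-15°) + 180° + 150° = 405° ≡ 45° (mod 360°). Final vector: (0.7071, -0.7071)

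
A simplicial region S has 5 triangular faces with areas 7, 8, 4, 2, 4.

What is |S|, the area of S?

7 + 8 + 4 + 2 + 4 = 25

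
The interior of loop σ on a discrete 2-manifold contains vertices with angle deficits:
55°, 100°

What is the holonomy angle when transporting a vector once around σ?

Holonomy = total enclosed curvature = 55° + 100° = 155°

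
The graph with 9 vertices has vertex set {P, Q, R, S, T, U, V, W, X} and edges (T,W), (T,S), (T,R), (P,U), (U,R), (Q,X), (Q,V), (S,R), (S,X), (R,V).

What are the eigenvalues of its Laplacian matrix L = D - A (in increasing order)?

Degrees: deg(P) = 1, deg(Q) = 2, deg(R) = 4, deg(S) = 3, deg(T) = 3, deg(U) = 2, deg(V) = 2, deg(W) = 1, deg(X) = 2.
L = D − A with rows/columns ordered (P, Q, R, S, T, U, V, W, X):
  [ 1,  0,  0,  0,  0, -1,  0,  0,  0]
  [ 0,  2,  0,  0,  0,  0, -1,  0, -1]
  [ 0,  0,  4, -1, -1, -1, -1,  0,  0]
  [ 0,  0, -1,  3, -1,  0,  0,  0, -1]
  [ 0,  0, -1, -1,  3,  0,  0, -1,  0]
  [-1,  0, -1,  0,  0,  2,  0,  0,  0]
  [ 0, -1, -1,  0,  0,  0,  2,  0,  0]
  [ 0,  0,  0,  0, -1,  0,  0,  1,  0]
  [ 0, -1,  0, -1,  0,  0,  0,  0,  2]
Characteristic polynomial: det(λI − L) = λ(λ² − 3λ + 1)(λ² − 4λ + 2)(λ² − 6λ + 7)(λ² − 7λ + 9).
Roots: λ = 0; (λ² − 3λ + 1) = 0 ⇒ λ = (3 ± √5)/2 ≈ 0.382, 2.618; (λ² − 4λ + 2) = 0 ⇒ λ = 2 ± √2 ≈ 0.5858, 3.4142; (λ² − 6λ + 7) = 0 ⇒ λ = 3 ± √2 ≈ 1.5858, 4.4142; (λ² − 7λ + 9) = 0 ⇒ λ = (7 ± √13)/2 ≈ 1.6972, 5.3028.
(Check: the roots sum (with multiplicity) to 20, matching trace L = Σdeg = 2·10 = 20.)
Laplacian eigenvalues (increasing order): [0.0, 0.382, 0.5858, 1.5858, 1.6972, 2.618, 3.4142, 4.4142, 5.3028]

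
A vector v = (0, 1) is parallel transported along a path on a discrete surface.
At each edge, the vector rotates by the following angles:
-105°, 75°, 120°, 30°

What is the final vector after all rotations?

Total rotation: (-105°) + 75° + 120° + 30° = 120°. Final vector: (-0.8660, -0.5000)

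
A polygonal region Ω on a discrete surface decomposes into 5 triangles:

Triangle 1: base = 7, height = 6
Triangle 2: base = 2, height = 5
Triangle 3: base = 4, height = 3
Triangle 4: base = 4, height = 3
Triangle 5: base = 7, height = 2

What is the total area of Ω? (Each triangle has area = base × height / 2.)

(1/2)×7×6 + (1/2)×2×5 + (1/2)×4×3 + (1/2)×4×3 + (1/2)×7×2 = 45.0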